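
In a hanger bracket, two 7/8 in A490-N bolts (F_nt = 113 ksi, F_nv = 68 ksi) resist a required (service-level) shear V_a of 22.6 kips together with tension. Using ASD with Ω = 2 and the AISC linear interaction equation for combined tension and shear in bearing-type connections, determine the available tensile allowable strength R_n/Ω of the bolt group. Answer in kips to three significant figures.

A_b = π·0.875²/4 = 0.6013 in²; f_rv = 22.6 / (2 × 0.6013) = 18.79 ksi.
F'_nt = 1.3 F_nt − (Ω F_nt / F_nv) f_rv = 1.3·113 − (2·113/68)·18.79 = 84.44 ksi, capped at F_nt → F'_nt = 84.44 ksi.
R_n = F'_nt · A_b · n = 84.44 × 0.6013 × 2 = 101.6 kips.
Allowable strength R_n/Ω = 101.6 / 2 = 50.8 kips.

50.8 kips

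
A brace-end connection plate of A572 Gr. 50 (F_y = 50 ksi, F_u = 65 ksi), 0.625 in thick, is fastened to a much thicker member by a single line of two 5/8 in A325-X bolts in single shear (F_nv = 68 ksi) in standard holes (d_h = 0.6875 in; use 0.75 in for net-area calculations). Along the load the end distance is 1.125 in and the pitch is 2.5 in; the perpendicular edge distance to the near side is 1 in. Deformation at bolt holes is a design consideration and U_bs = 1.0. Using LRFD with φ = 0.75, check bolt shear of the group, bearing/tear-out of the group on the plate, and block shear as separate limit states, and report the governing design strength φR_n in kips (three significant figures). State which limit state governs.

Bolt shear: A_b = π·0.625²/4 = 0.3068 in²; R_n = 68 × 0.3068 × 2 × 1 = 41.72 kips → 0.75 × 41.72 = 31.3 kips.
Bearing: edge l_c = 0.7812, r_n = 38.09 kips; interior l_c = 1.812, r_n = 60.94 kips; R_n = 38.09 + 1·60.94 = 99.02 kips → 74.3 kips.
Block shear: A_gv = 2.266, A_nv = 1.562, A_nt = 0.3906 in²; R_n = min(0.6F_uA_nv, 0.6F_yA_gv) + U_bs·F_u·A_nt = 86.33 kips → 64.7 kips.
Bolt shear governs: 31.3 kips.

31.3 kips (bolt shear governs)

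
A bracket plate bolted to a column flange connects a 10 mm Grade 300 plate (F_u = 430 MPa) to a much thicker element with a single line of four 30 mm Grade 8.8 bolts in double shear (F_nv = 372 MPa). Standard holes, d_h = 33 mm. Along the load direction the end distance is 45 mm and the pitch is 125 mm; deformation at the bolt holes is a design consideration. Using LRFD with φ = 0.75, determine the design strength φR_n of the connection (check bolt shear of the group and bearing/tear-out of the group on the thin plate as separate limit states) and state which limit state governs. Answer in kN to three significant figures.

807 kN (bearing governs)

Bolt shear: A_b = π·30²/4 = 706.9 mm²; R_n = 372 × 706.9 × 4 × 2 / 1000 = 2104 kN → 0.75 × 2104 = 1580 kN.
Bearing (1.2 l_c t F_u ≤ 2.4 d t F_u): upper limit = 2.4·30·10·430 / 1000 = 309.6 kN.
  Edge l_c = 45 − 33/2 = 28.5 → r_n = 147.1 kN; interior l_c = 125 − 33 = 92 → r_n = 309.6 kN.
  R_n,bearing = 1·147.1 + 3·309.6 = 1076 kN → 0.75 × 1076 = 807 kN.
Bearing governs: 807 kN.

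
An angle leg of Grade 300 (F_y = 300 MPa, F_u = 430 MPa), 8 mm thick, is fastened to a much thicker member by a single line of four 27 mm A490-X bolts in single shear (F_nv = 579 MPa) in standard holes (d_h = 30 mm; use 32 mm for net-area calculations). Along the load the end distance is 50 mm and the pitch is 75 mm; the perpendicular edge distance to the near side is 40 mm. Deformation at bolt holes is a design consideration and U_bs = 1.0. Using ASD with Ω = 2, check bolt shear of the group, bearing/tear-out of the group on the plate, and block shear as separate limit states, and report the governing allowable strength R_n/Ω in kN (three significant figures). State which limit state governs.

Bolt shear: A_b = π·27²/4 = 572.6 mm²; R_n = 579 × 572.6 × 4 × 1 / 1000 = 1326 kN → 1326 / 2 = 663 kN.
Bearing: edge l_c = 35, r_n = 144.5 kN; interior l_c = 45, r_n = 185.8 kN; R_n = 144.5 + 3·185.8 = 701.8 kN → 351 kN.
Block shear: A_gv = 2200, A_nv = 1304, A_nt = 192 mm²; R_n = min(0.6F_uA_nv, 0.6F_yA_gv) + U_bs·F_u·A_nt = 419 kN → 209 kN.
Block shear governs: 209 kN.

209 kN (block shear governs)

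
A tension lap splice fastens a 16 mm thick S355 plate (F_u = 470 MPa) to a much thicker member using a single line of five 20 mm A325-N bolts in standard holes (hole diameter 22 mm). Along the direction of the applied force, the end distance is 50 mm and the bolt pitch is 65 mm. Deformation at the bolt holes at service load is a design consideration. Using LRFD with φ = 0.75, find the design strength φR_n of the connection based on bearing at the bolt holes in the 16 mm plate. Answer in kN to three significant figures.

1350 kN

Per bolt r_n = 1.2 l_c t F_u ≤ 2.4 d t F_u; upper limit = 2.4 × 20 × 16 × 470 / 1000 = 361 kN.
Edge bolt: l_c = 50 − 22/2 = 39 mm → 1.2 × 39 × 16 × 470 / 1000 = 351.9 → r_n = 351.9 kN.
Interior bolts: l_c = 65 − 22 = 43 mm → 1.2 × 43 × 16 × 470 / 1000 = 388 → r_n = 361 kN.
R_n = 1 × 351.9 + 4 × 361 = 1796 kN.
Design strength φR_n = 0.75 × 1796 = 1350 kN.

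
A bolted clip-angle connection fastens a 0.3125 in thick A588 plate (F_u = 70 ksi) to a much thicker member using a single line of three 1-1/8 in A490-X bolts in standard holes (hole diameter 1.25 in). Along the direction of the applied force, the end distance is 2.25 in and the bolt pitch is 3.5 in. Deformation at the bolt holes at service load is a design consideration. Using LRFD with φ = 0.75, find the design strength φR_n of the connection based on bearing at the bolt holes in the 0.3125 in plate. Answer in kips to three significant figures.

Per bolt r_n = 1.2 l_c t F_u ≤ 2.4 d t F_u; upper limit = 2.4 × 1.125 × 0.3125 × 70 = 59.06 kips.
Edge bolt: l_c = 2.25 − 1.25/2 = 1.625 in → 1.2 × 1.625 × 0.3125 × 70 = 42.66 → r_n = 42.66 kips.
Interior bolts: l_c = 3.5 − 1.25 = 2.25 in → 1.2 × 2.25 × 0.3125 × 70 = 59.06 → r_n = 59.06 kips.
R_n = 1 × 42.66 + 2 × 59.06 = 160.8 kips.
Design strength φR_n = 0.75 × 160.8 = 121 kips.

121 kips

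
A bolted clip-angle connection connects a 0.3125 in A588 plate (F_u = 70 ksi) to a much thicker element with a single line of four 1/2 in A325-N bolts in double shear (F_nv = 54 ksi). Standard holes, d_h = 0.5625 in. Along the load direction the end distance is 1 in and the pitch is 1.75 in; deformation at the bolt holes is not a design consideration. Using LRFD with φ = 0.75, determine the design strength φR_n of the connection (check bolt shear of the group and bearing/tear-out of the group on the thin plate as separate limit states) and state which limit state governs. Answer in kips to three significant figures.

Bolt shear: A_b = π·0.5²/4 = 0.1963 in²; R_n = 54 × 0.1963 × 4 × 2 = 84.82 kips → 0.75 × 84.82 = 63.6 kips.
Bearing (1.5 l_c t F_u ≤ 3.0 d t F_u): upper limit = 3.0·0.5·0.3125·70 = 32.81 kips.
  Edge l_c = 1 − 0.5625/2 = 0.7188 → r_n = 23.58 kips; interior l_c = 1.75 − 0.5625 = 1.188 → r_n = 32.81 kips.
  R_n,bearing = 1·23.58 + 3·32.81 = 122 kips → 0.75 × 122 = 91.5 kips.
Bolt shear governs: 63.6 kips.

63.6 kips (bolt shear governs)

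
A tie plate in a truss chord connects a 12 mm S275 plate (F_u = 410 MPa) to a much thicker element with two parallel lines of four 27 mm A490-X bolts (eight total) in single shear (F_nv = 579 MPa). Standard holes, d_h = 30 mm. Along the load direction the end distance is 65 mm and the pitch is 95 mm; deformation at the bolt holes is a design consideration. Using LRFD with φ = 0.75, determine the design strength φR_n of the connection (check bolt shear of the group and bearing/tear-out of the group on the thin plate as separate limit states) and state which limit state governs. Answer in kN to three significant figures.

Bolt shear: A_b = π·27²/4 = 572.6 mm²; R_n = 579 × 572.6 × 8 × 1 / 1000 = 2652 kN → 0.75 × 2652 = 1990 kN.
Bearing (1.2 l_c t F_u ≤ 2.4 d t F_u): upper limit = 2.4·27·12·410 / 1000 = 318.8 kN.
  Edge l_c = 65 − 30/2 = 50 → r_n = 295.2 kN; interior l_c = 95 − 30 = 65 → r_n = 318.8 kN.
  R_n,bearing = 2·295.2 + 6·318.8 = 2503 kN → 0.75 × 2503 = 1880 kN.
Bearing governs: 1880 kN.

1880 kN (bearing governs)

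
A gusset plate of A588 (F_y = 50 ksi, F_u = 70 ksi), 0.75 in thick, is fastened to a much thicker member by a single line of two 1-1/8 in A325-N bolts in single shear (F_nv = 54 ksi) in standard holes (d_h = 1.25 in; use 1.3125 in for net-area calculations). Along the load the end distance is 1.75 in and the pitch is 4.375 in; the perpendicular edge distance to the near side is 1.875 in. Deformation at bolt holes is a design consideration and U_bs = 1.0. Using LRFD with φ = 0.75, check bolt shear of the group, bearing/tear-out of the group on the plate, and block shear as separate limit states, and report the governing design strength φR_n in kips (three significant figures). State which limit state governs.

80.5 kips (bolt shear governs)

Bolt shear: A_b = π·1.125²/4 = 0.994 in²; R_n = 54 × 0.994 × 2 × 1 = 107.4 kips → 0.75 × 107.4 = 80.5 kips.
Bearing: edge l_c = 1.125, r_n = 70.88 kips; interior l_c = 3.125, r_n = 141.8 kips; R_n = 70.88 + 1·141.8 = 212.6 kips → 159 kips.
Block shear: A_gv = 4.594, A_nv = 3.117, A_nt = 0.9141 in²; R_n = min(0.6F_uA_nv, 0.6F_yA_gv) + U_bs·F_u·A_nt = 194.9 kips → 146 kips.
Bolt shear governs: 80.5 kips.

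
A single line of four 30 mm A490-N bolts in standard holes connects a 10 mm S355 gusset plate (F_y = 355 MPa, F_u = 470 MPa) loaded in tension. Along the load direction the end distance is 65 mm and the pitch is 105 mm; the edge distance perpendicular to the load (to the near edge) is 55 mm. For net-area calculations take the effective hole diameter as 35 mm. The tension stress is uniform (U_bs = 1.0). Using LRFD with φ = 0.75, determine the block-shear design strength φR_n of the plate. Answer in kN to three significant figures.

Shear plane L_v = 65 + 3·105 = 380 mm; A_gv = 380 × 10 = 3800 mm².
A_nv = (380 − 3.5·35) × 10 = 2575 mm².
A_nt = (55 − 0.5·35) × 10 = 375 mm².
0.6 F_u A_nv = 726.1 kN; 0.6 F_y A_gv = 809.4 kN → shear rupture governs the shear term.
R_n = 726.1 + 1.0 × 470 × 375 / 1000 = 902.4 kN.
Design strength φR_n = 0.75 × 902.4 = 677 kN.

677 kN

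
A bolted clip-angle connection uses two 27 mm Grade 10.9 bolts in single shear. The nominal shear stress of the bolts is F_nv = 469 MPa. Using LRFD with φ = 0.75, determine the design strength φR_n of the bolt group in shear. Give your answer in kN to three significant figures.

A_b = π × 27² / 4 = 572.6 mm².
R_n = F_nv · A_b · n · n_s = 469 × 572.6 × 2 × 1 / 1000 = 537.1 kN.
Design strength φR_n = 0.75 × 537.1 = 403 kN.

403 kN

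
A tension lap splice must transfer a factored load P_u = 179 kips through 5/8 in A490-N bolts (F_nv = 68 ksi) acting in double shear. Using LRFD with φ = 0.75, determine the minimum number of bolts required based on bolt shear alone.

6 bolts

A_b = π·0.625²/4 = 0.3068 in².
Per-bolt design strength φR_n = 0.75 × 68 × 0.3068 × 2 = 31.29 kips.
n ≥ 179 / 31.29 = 5.72 → use 6 bolts.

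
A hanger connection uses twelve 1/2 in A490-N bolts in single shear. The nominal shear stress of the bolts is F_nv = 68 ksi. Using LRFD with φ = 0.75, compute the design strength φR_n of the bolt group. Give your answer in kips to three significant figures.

120 kips

A_b = π × 0.5² / 4 = 0.1963 in².
R_n = F_nv · A_b · n · n_s = 68 × 0.1963 × 12 × 1 = 160.2 kips.
Design strength φR_n = 0.75 × 160.2 = 120 kips.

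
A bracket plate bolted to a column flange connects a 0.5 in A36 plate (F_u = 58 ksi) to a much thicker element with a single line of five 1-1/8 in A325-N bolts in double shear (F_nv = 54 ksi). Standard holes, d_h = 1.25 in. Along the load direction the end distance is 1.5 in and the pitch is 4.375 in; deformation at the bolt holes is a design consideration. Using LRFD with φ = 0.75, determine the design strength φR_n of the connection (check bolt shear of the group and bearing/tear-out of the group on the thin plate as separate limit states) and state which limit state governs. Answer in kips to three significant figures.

258 kips (bearing governs)

Bolt shear: A_b = π·1.125²/4 = 0.994 in²; R_n = 54 × 0.994 × 5 × 2 = 536.8 kips → 0.75 × 536.8 = 403 kips.
Bearing (1.2 l_c t F_u ≤ 2.4 d t F_u): upper limit = 2.4·1.125·0.5·58 = 78.3 kips.
  Edge l_c = 1.5 − 1.25/2 = 0.875 → r_n = 30.45 kips; interior l_c = 4.375 − 1.25 = 3.125 → r_n = 78.3 kips.
  R_n,bearing = 1·30.45 + 4·78.3 = 343.6 kips → 0.75 × 343.6 = 258 kips.
Bearing governs: 258 kips.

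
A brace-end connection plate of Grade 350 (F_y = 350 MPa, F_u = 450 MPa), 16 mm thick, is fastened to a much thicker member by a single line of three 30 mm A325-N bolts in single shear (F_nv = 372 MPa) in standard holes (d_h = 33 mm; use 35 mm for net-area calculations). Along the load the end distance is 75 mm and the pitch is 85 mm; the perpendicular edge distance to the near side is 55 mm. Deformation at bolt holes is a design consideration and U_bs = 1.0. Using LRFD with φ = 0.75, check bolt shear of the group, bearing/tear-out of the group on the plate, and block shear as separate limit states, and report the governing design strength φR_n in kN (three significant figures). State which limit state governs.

592 kN (bolt shear governs)

Bolt shear: A_b = π·30²/4 = 706.9 mm²; R_n = 372 × 706.9 × 3 × 1 / 1000 = 788.9 kN → 0.75 × 788.9 = 592 kN.
Bearing: edge l_c = 58.5, r_n = 505.4 kN; interior l_c = 52, r_n = 449.3 kN; R_n = 505.4 + 2·449.3 = 1404 kN → 1050 kN.
Block shear: A_gv = 3920, A_nv = 2520, A_nt = 600 mm²; R_n = min(0.6F_uA_nv, 0.6F_yA_gv) + U_bs·F_u·A_nt = 950.4 kN → 713 kN.
Bolt shear governs: 592 kN.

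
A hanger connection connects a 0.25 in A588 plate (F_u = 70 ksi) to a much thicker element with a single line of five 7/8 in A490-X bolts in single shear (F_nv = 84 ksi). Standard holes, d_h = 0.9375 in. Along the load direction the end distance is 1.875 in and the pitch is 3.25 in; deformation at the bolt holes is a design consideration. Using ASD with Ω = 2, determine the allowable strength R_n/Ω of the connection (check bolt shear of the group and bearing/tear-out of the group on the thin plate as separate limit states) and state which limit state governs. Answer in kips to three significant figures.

Bolt shear: A_b = π·0.875²/4 = 0.6013 in²; R_n = 84 × 0.6013 × 5 × 1 = 252.6 kips → 252.6 / 2 = 126 kips.
Bearing (1.2 l_c t F_u ≤ 2.4 d t F_u): upper limit = 2.4·0.875·0.25·70 = 36.75 kips.
  Edge l_c = 1.875 − 0.9375/2 = 1.406 → r_n = 29.53 kips; interior l_c = 3.25 − 0.9375 = 2.312 → r_n = 36.75 kips.
  R_n,bearing = 1·29.53 + 4·36.75 = 176.5 kips → 176.5 / 2 = 88.3 kips.
Bearing governs: 88.3 kips.

88.3 kips (bearing governs)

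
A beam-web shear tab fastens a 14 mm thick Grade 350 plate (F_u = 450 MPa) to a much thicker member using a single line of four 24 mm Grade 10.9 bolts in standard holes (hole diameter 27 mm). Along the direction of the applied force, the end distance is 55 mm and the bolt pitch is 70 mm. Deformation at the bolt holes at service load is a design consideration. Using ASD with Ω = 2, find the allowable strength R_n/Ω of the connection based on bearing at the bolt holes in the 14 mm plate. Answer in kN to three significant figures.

Per bolt r_n = 1.2 l_c t F_u ≤ 2.4 d t F_u; upper limit = 2.4 × 24 × 14 × 450 / 1000 = 362.9 kN.
Edge bolt: l_c = 55 − 27/2 = 41.5 mm → 1.2 × 41.5 × 14 × 450 / 1000 = 313.7 → r_n = 313.7 kN.
Interior bolts: l_c = 70 − 27 = 43 mm → 1.2 × 43 × 14 × 450 / 1000 = 325.1 → r_n = 325.1 kN.
R_n = 1 × 313.7 + 3 × 325.1 = 1289 kN.
Allowable strength R_n/Ω = 1289 / 2 = 644 kN.

644 kN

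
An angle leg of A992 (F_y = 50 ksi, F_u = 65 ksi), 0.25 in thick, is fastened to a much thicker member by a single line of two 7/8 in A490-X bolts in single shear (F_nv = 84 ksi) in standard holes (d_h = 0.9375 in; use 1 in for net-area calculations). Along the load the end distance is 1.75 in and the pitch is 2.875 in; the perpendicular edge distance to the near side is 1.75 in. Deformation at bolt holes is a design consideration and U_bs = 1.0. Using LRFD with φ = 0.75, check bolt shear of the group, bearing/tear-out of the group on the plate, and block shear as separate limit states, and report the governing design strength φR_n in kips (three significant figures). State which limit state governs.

Bolt shear: A_b = π·0.875²/4 = 0.6013 in²; R_n = 84 × 0.6013 × 2 × 1 = 101 kips → 0.75 × 101 = 75.8 kips.
Bearing: edge l_c = 1.281, r_n = 24.98 kips; interior l_c = 1.938, r_n = 34.12 kips; R_n = 24.98 + 1·34.12 = 59.11 kips → 44.3 kips.
Block shear: A_gv = 1.156, A_nv = 0.7812, A_nt = 0.3125 in²; R_n = min(0.6F_uA_nv, 0.6F_yA_gv) + U_bs·F_u·A_nt = 50.78 kips → 38.1 kips.
Block shear governs: 38.1 kips.

38.1 kips (block shear governs)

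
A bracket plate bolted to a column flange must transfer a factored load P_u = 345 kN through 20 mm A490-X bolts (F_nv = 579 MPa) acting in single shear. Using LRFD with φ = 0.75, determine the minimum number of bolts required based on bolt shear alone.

A_b = π·20²/4 = 314.2 mm².
Per-bolt design strength φR_n = 0.75 × 579 × 314.2 × 1 / 1000 = 136.4 kN.
n ≥ 345 / 136.4 = 2.529 → use 3 bolts.

3 bolts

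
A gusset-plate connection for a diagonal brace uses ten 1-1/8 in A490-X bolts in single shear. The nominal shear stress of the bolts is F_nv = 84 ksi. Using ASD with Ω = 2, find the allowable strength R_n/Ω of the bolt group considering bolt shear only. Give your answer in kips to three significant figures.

A_b = π × 1.125² / 4 = 0.994 in².
R_n = F_nv · A_b · n · n_s = 84 × 0.994 × 10 × 1 = 835 kips.
Allowable strength R_n/Ω = 835 / 2 = 417 kips.

417 kips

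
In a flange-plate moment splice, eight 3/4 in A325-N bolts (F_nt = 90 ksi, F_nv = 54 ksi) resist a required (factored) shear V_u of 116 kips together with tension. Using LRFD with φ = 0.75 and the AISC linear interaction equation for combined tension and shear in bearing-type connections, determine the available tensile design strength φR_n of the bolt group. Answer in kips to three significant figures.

117 kips

A_b = π·0.75²/4 = 0.4418 in²; f_rv = 116 / (8 × 0.4418) = 32.82 ksi.
F'_nt = 1.3 F_nt − (F_nt / φF_nv) f_rv = 1.3·90 − (90/(0.75·54))·32.82 = 44.06 ksi, capped at F_nt → F'_nt = 44.06 ksi.
R_n = F'_nt · A_b · n = 44.06 × 0.4418 × 8 = 155.7 kips.
Design strength φR_n = 0.75 × 155.7 = 117 kips.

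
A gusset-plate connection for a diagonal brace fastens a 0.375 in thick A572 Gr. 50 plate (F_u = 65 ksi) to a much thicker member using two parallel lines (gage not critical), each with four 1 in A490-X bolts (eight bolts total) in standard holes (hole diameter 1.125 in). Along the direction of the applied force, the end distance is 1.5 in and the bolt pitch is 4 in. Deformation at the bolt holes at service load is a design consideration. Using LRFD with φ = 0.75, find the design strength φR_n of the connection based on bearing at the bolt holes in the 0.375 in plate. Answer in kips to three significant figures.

304 kips

Per bolt r_n = 1.2 l_c t F_u ≤ 2.4 d t F_u; upper limit = 2.4 × 1 × 0.375 × 65 = 58.5 kips.
Edge bolt: l_c = 1.5 − 1.125/2 = 0.9375 in → 1.2 × 0.9375 × 0.375 × 65 = 27.42 → r_n = 27.42 kips.
Interior bolts: l_c = 4 − 1.125 = 2.875 in → 1.2 × 2.875 × 0.375 × 65 = 84.09 → r_n = 58.5 kips.
R_n = 2 × 27.42 + 6 × 58.5 = 405.8 kips.
Design strength φR_n = 0.75 × 405.8 = 304 kips.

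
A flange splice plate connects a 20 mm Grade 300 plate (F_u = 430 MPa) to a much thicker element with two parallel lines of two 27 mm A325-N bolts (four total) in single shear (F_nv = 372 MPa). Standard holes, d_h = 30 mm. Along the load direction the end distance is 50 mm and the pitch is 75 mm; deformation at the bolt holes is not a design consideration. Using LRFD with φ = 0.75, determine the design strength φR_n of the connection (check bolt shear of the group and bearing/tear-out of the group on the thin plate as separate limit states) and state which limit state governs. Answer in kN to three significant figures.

639 kN (bolt shear governs)

Bolt shear: A_b = π·27²/4 = 572.6 mm²; R_n = 372 × 572.6 × 4 × 1 / 1000 = 852 kN → 0.75 × 852 = 639 kN.
Bearing (1.5 l_c t F_u ≤ 3.0 d t F_u): upper limit = 3.0·27·20·430 / 1000 = 696.6 kN.
  Edge l_c = 50 − 30/2 = 35 → r_n = 451.5 kN; interior l_c = 75 − 30 = 45 → r_n = 580.5 kN.
  R_n,bearing = 2·451.5 + 2·580.5 = 2064 kN → 0.75 × 2064 = 1550 kN.
Bolt shear governs: 639 kN.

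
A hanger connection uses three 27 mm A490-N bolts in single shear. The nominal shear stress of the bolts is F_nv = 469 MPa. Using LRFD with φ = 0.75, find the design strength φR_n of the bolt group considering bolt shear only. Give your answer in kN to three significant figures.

A_b = π × 27² / 4 = 572.6 mm².
R_n = F_nv · A_b · n · n_s = 469 × 572.6 × 3 × 1 / 1000 = 805.6 kN.
Design strength φR_n = 0.75 × 805.6 = 604 kN.

604 kN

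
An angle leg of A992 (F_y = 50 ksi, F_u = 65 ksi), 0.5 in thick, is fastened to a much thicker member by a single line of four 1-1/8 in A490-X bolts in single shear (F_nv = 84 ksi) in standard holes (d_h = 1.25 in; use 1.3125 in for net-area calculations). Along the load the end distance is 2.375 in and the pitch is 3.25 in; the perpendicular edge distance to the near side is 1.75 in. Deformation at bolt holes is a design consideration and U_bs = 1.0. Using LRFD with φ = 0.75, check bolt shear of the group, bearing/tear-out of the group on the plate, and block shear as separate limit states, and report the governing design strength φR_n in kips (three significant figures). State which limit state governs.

137 kips (block shear governs)

Bolt shear: A_b = π·1.125²/4 = 0.994 in²; R_n = 84 × 0.994 × 4 × 1 = 334 kips → 0.75 × 334 = 250 kips.
Bearing: edge l_c = 1.75, r_n = 68.25 kips; interior l_c = 2, r_n = 78 kips; R_n = 68.25 + 3·78 = 302.2 kips → 227 kips.
Block shear: A_gv = 6.062, A_nv = 3.766, A_nt = 0.5469 in²; R_n = min(0.6F_uA_nv, 0.6F_yA_gv) + U_bs·F_u·A_nt = 182.4 kips → 137 kips.
Block shear governs: 137 kips.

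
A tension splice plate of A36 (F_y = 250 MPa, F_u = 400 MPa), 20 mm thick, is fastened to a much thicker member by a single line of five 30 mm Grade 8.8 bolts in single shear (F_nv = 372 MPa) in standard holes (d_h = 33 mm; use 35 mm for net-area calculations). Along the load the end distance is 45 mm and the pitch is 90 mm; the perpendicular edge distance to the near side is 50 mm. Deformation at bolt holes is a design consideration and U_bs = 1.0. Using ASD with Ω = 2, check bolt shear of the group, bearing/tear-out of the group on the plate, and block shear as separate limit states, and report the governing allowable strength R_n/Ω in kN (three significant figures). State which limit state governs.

657 kN (bolt shear governs)

Bolt shear: A_b = π·30²/4 = 706.9 mm²; R_n = 372 × 706.9 × 5 × 1 / 1000 = 1315 kN → 1315 / 2 = 657 kN.
Bearing: edge l_c = 28.5, r_n = 273.6 kN; interior l_c = 57, r_n = 547.2 kN; R_n = 273.6 + 4·547.2 = 2462 kN → 1230 kN.
Block shear: A_gv = 8100, A_nv = 4950, A_nt = 650 mm²; R_n = min(0.6F_uA_nv, 0.6F_yA_gv) + U_bs·F_u·A_nt = 1448 kN → 724 kN.
Bolt shear governs: 657 kN.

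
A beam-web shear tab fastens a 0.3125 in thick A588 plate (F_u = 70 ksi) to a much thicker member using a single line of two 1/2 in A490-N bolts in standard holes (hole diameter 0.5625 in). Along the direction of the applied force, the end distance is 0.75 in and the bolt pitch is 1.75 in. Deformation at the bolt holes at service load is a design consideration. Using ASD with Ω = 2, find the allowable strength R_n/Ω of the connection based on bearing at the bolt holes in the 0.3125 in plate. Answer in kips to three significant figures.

19.3 kips

Per bolt r_n = 1.2 l_c t F_u ≤ 2.4 d t F_u; upper limit = 2.4 × 0.5 × 0.3125 × 70 = 26.25 kips.
Edge bolt: l_c = 0.75 − 0.5625/2 = 0.4688 in → 1.2 × 0.4688 × 0.3125 × 70 = 12.3 → r_n = 12.3 kips.
Interior bolts: l_c = 1.75 − 0.5625 = 1.188 in → 1.2 × 1.188 × 0.3125 × 70 = 31.17 → r_n = 26.25 kips.
R_n = 1 × 12.3 + 1 × 26.25 = 38.55 kips.
Allowable strength R_n/Ω = 38.55 / 2 = 19.3 kips.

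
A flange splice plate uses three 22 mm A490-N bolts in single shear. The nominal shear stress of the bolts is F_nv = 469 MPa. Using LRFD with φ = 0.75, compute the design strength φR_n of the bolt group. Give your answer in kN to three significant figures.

401 kN

A_b = π × 22² / 4 = 380.1 mm².
R_n = F_nv · A_b · n · n_s = 469 × 380.1 × 3 × 1 / 1000 = 534.8 kN.
Design strength φR_n = 0.75 × 534.8 = 401 kN.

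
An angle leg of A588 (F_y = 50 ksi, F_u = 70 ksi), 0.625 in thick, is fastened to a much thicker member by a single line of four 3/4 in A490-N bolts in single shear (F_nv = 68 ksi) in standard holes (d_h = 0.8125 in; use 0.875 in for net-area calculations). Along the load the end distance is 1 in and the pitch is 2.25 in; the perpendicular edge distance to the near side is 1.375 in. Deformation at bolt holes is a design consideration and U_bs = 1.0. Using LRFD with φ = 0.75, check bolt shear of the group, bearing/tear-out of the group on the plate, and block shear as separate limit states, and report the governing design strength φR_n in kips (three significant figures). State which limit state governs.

Bolt shear: A_b = π·0.75²/4 = 0.4418 in²; R_n = 68 × 0.4418 × 4 × 1 = 120.2 kips → 0.75 × 120.2 = 90.1 kips.
Bearing: edge l_c = 0.5938, r_n = 31.17 kips; interior l_c = 1.438, r_n = 75.47 kips; R_n = 31.17 + 3·75.47 = 257.6 kips → 193 kips.
Block shear: A_gv = 4.844, A_nv = 2.93, A_nt = 0.5859 in²; R_n = min(0.6F_uA_nv, 0.6F_yA_gv) + U_bs·F_u·A_nt = 164.1 kips → 123 kips.
Bolt shear governs: 90.1 kips.

90.1 kips (bolt shear governs)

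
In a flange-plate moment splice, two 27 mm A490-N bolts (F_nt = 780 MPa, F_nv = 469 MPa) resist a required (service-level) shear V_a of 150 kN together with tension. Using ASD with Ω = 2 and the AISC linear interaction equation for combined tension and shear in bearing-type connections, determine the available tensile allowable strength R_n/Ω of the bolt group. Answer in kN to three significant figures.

A_b = π·27²/4 = 572.6 mm²; f_rv = 150 × 1000 / (2 × 572.6) = 131 MPa.
F'_nt = 1.3 F_nt − (Ω F_nt / F_nv) f_rv = 1.3·780 − (2·780/469)·131 = 578.3 MPa, capped at F_nt → F'_nt = 578.3 MPa.
R_n = F'_nt · A_b · n = 578.3 × 572.6 × 2 / 1000 = 662.2 kN.
Allowable strength R_n/Ω = 662.2 / 2 = 331 kN.

331 kN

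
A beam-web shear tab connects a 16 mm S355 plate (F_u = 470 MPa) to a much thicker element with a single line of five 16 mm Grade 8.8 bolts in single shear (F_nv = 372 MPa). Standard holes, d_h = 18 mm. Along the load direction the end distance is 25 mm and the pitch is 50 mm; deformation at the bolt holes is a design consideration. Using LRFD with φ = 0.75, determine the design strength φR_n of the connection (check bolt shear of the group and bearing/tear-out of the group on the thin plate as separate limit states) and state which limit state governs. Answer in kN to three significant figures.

280 kN (bolt shear governs)

Bolt shear: A_b = π·16²/4 = 201.1 mm²; R_n = 372 × 201.1 × 5 × 1 / 1000 = 374 kN → 0.75 × 374 = 280 kN.
Bearing (1.2 l_c t F_u ≤ 2.4 d t F_u): upper limit = 2.4·16·16·470 / 1000 = 288.8 kN.
  Edge l_c = 25 − 18/2 = 16 → r_n = 144.4 kN; interior l_c = 50 − 18 = 32 → r_n = 288.8 kN.
  R_n,bearing = 1·144.4 + 4·288.8 = 1299 kN → 0.75 × 1299 = 975 kN.
Bolt shear governs: 280 kN.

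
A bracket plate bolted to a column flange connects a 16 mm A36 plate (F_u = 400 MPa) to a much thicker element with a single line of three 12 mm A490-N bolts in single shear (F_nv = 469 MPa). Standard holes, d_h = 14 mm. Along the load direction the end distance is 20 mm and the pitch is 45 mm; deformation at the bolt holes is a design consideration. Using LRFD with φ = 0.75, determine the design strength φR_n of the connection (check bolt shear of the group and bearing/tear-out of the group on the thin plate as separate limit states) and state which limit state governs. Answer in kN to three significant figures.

119 kN (bolt shear governs)

Bolt shear: A_b = π·12²/4 = 113.1 mm²; R_n = 469 × 113.1 × 3 × 1 / 1000 = 159.1 kN → 0.75 × 159.1 = 119 kN.
Bearing (1.2 l_c t F_u ≤ 2.4 d t F_u): upper limit = 2.4·12·16·400 / 1000 = 184.3 kN.
  Edge l_c = 20 − 14/2 = 13 → r_n = 99.84 kN; interior l_c = 45 − 14 = 31 → r_n = 184.3 kN.
  R_n,bearing = 1·99.84 + 2·184.3 = 468.5 kN → 0.75 × 468.5 = 351 kN.
Bolt shear governs: 119 kN.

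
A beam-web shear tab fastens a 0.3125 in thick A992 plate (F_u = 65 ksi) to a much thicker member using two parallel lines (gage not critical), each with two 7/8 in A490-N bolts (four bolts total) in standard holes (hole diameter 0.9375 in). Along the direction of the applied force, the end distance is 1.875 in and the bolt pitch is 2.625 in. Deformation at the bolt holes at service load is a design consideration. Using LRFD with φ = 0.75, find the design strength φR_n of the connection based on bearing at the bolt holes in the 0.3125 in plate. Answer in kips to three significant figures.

Per bolt r_n = 1.2 l_c t F_u ≤ 2.4 d t F_u; upper limit = 2.4 × 0.875 × 0.3125 × 65 = 42.66 kips.
Edge bolt: l_c = 1.875 − 0.9375/2 = 1.406 in → 1.2 × 1.406 × 0.3125 × 65 = 34.28 → r_n = 34.28 kips.
Interior bolts: l_c = 2.625 − 0.9375 = 1.688 in → 1.2 × 1.688 × 0.3125 × 65 = 41.13 → r_n = 41.13 kips.
R_n = 2 × 34.28 + 2 × 41.13 = 150.8 kips.
Design strength φR_n = 0.75 × 150.8 = 113 kips.

113 kips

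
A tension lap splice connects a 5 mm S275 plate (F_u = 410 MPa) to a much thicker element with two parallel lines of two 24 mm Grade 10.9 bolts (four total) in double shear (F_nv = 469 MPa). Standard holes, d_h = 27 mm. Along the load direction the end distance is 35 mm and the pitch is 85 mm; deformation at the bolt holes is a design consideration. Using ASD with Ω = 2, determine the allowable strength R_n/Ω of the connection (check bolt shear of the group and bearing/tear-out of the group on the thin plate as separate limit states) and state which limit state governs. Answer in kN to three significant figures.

Bolt shear: A_b = π·24²/4 = 452.4 mm²; R_n = 469 × 452.4 × 4 × 2 / 1000 = 1697 kN → 1697 / 2 = 849 kN.
Bearing (1.2 l_c t F_u ≤ 2.4 d t F_u): upper limit = 2.4·24·5·410 / 1000 = 118.1 kN.
  Edge l_c = 35 − 27/2 = 21.5 → r_n = 52.89 kN; interior l_c = 85 − 27 = 58 → r_n = 118.1 kN.
  R_n,bearing = 2·52.89 + 2·118.1 = 341.9 kN → 341.9 / 2 = 171 kN.
Bearing governs: 171 kN.

171 kN (bearing governs)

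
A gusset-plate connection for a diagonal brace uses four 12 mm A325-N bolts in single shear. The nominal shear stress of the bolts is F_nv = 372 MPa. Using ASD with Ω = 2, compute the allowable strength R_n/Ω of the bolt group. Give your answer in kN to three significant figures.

A_b = π × 12² / 4 = 113.1 mm².
R_n = F_nv · A_b · n · n_s = 372 × 113.1 × 4 × 1 / 1000 = 168.3 kN.
Allowable strength R_n/Ω = 168.3 / 2 = 84.1 kN.

84.1 kN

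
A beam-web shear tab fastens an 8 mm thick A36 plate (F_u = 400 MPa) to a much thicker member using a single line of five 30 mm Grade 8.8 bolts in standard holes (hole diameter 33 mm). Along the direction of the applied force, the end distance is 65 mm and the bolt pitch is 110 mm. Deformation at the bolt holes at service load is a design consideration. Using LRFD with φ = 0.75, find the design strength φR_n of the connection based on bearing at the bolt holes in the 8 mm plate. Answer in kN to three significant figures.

Per bolt r_n = 1.2 l_c t F_u ≤ 2.4 d t F_u; upper limit = 2.4 × 30 × 8 × 400 / 1000 = 230.4 kN.
Edge bolt: l_c = 65 − 33/2 = 48.5 mm → 1.2 × 48.5 × 8 × 400 / 1000 = 186.2 → r_n = 186.2 kN.
Interior bolts: l_c = 110 − 33 = 77 mm → 1.2 × 77 × 8 × 400 / 1000 = 295.7 → r_n = 230.4 kN.
R_n = 1 × 186.2 + 4 × 230.4 = 1108 kN.
Design strength φR_n = 0.75 × 1108 = 831 kN.

831 kN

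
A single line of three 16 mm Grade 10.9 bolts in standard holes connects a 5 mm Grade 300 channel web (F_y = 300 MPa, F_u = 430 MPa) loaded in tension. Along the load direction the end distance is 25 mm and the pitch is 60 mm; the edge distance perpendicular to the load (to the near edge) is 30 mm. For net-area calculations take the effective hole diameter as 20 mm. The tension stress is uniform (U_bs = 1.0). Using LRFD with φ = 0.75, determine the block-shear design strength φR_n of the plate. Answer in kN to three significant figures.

Shear plane L_v = 25 + 2·60 = 145 mm; A_gv = 145 × 5 = 725 mm².
A_nv = (145 − 2.5·20) × 5 = 475 mm².
A_nt = (30 − 0.5·20) × 5 = 100 mm².
0.6 F_u A_nv = 122.5 kN; 0.6 F_y A_gv = 130.5 kN → shear rupture governs the shear term.
R_n = 122.5 + 1.0 × 430 × 100 / 1000 = 165.6 kN.
Design strength φR_n = 0.75 × 165.6 = 124 kN.

124 kN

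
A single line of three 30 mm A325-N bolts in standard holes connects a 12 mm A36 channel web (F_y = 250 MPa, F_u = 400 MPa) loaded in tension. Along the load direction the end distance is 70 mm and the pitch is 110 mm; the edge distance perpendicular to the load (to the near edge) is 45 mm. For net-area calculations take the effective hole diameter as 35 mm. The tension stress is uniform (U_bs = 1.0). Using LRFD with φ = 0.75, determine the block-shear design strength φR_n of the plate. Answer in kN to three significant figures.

490 kN

Shear plane L_v = 70 + 2·110 = 290 mm; A_gv = 290 × 12 = 3480 mm².
A_nv = (290 − 2.5·35) × 12 = 2430 mm².
A_nt = (45 − 0.5·35) × 12 = 330 mm².
0.6 F_u A_nv = 583.2 kN; 0.6 F_y A_gv = 522 kN → shear yielding governs the shear term.
R_n = 522 + 1.0 × 400 × 330 / 1000 = 654 kN.
Design strength φR_n = 0.75 × 654 = 490 kN.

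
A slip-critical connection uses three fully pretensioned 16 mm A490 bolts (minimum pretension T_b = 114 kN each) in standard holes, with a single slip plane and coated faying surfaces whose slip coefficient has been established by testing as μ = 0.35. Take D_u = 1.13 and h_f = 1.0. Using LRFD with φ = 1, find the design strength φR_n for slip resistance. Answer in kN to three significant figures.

R_n = μ · D_u · h_f · T_b · n_s · n_b = 0.35 × 1.13 × 1.0 × 114 × 1 × 3 = 135.3 kN.
Design strength φR_n = 1 × 135.3 = 135 kN.

135 kN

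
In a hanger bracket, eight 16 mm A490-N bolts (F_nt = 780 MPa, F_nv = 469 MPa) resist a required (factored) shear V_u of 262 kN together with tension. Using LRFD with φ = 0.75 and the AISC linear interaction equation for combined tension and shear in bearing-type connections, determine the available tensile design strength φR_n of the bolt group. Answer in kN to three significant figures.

A_b = π·16²/4 = 201.1 mm²; f_rv = 262 × 1000 / (8 × 201.1) = 162.9 MPa.
F'_nt = 1.3 F_nt − (F_nt / φF_nv) f_rv = 1.3·780 − (780/(0.75·469))·162.9 = 652.8 MPa, capped at F_nt → F'_nt = 652.8 MPa.
R_n = F'_nt · A_b · n = 652.8 × 201.1 × 8 / 1000 = 1050 kN.
Design strength φR_n = 0.75 × 1050 = 788 kN.

788 kN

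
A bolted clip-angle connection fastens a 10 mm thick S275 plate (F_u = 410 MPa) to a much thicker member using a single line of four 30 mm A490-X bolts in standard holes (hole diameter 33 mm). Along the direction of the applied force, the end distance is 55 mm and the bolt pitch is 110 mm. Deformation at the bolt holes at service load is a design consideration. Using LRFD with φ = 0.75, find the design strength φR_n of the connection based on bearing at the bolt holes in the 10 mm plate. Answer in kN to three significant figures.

806 kN

Per bolt r_n = 1.2 l_c t F_u ≤ 2.4 d t F_u; upper limit = 2.4 × 30 × 10 × 410 / 1000 = 295.2 kN.
Edge bolt: l_c = 55 − 33/2 = 38.5 mm → 1.2 × 38.5 × 10 × 410 / 1000 = 189.4 → r_n = 189.4 kN.
Interior bolts: l_c = 110 − 33 = 77 mm → 1.2 × 77 × 10 × 410 / 1000 = 378.8 → r_n = 295.2 kN.
R_n = 1 × 189.4 + 3 × 295.2 = 1075 kN.
Design strength φR_n = 0.75 × 1075 = 806 kN.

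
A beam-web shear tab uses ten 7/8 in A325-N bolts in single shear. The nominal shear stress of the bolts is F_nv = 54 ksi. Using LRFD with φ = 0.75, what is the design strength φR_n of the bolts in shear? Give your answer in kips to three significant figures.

244 kips

A_b = π × 0.875² / 4 = 0.6013 in².
R_n = F_nv · A_b · n · n_s = 54 × 0.6013 × 10 × 1 = 324.7 kips.
Design strength φR_n = 0.75 × 324.7 = 244 kips.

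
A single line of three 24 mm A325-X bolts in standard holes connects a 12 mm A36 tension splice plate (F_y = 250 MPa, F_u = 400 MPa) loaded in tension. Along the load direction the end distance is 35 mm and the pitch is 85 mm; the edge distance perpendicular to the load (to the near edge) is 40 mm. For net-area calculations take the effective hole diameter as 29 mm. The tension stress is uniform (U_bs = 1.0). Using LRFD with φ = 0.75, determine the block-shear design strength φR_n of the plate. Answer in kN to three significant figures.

Shear plane L_v = 35 + 2·85 = 205 mm; A_gv = 205 × 12 = 2460 mm².
A_nv = (205 − 2.5·29) × 12 = 1590 mm².
A_nt = (40 − 0.5·29) × 12 = 306 mm².
0.6 F_u A_nv = 381.6 kN; 0.6 F_y A_gv = 369 kN → shear yielding governs the shear term.
R_n = 369 + 1.0 × 400 × 306 / 1000 = 491.4 kN.
Design strength φR_n = 0.75 × 491.4 = 369 kN.

369 kN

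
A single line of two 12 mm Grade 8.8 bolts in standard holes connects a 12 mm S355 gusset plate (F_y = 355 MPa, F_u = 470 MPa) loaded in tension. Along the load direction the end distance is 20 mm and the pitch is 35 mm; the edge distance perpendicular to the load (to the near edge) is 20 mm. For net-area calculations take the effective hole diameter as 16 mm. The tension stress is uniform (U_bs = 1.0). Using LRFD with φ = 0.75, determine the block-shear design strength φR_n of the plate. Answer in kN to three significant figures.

Shear plane L_v = 20 + 1·35 = 55 mm; A_gv = 55 × 12 = 660 mm².
A_nv = (55 − 1.5·16) × 12 = 372 mm².
A_nt = (20 − 0.5·16) × 12 = 144 mm².
0.6 F_u A_nv = 104.9 kN; 0.6 F_y A_gv = 140.6 kN → shear rupture governs the shear term.
R_n = 104.9 + 1.0 × 470 × 144 / 1000 = 172.6 kN.
Design strength φR_n = 0.75 × 172.6 = 129 kN.

129 kN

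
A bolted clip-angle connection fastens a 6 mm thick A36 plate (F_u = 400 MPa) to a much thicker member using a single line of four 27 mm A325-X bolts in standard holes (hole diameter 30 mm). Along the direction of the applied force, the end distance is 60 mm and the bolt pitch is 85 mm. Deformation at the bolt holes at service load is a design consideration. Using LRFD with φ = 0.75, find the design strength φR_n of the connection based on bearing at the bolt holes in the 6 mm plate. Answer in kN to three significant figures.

Per bolt r_n = 1.2 l_c t F_u ≤ 2.4 d t F_u; upper limit = 2.4 × 27 × 6 × 400 / 1000 = 155.5 kN.
Edge bolt: l_c = 60 − 30/2 = 45 mm → 1.2 × 45 × 6 × 400 / 1000 = 129.6 → r_n = 129.6 kN.
Interior bolts: l_c = 85 − 30 = 55 mm → 1.2 × 55 × 6 × 400 / 1000 = 158.4 → r_n = 155.5 kN.
R_n = 1 × 129.6 + 3 × 155.5 = 596.2 kN.
Design strength φR_n = 0.75 × 596.2 = 447 kN.

447 kN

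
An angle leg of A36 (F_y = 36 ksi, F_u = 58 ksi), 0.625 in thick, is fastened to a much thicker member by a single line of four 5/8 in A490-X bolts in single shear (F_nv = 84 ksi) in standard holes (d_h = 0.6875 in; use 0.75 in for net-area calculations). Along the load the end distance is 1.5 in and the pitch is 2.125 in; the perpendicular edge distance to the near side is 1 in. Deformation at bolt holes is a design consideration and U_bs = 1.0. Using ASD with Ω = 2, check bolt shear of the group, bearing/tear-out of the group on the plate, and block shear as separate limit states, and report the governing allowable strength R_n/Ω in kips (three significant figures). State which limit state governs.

Bolt shear: A_b = π·0.625²/4 = 0.3068 in²; R_n = 84 × 0.3068 × 4 × 1 = 103.1 kips → 103.1 / 2 = 51.5 kips.
Bearing: edge l_c = 1.156, r_n = 50.3 kips; interior l_c = 1.438, r_n = 54.38 kips; R_n = 50.3 + 3·54.38 = 213.4 kips → 107 kips.
Block shear: A_gv = 4.922, A_nv = 3.281, A_nt = 0.3906 in²; R_n = min(0.6F_uA_nv, 0.6F_yA_gv) + U_bs·F_u·A_nt = 129 kips → 64.5 kips.
Bolt shear governs: 51.5 kips.

51.5 kips (bolt shear governs)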